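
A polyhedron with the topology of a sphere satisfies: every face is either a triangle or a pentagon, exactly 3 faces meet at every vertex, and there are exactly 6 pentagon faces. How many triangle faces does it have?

2

Let x be the number of triangles; then F = 6 + x.
Edge–face incidences: 2E = 5·6 + 3·x = 30 + 3x.
Every vertex has degree 3, so 3V = 2E.
Euler: V − E + F = 2 ⇒ (2E)/3 − E + (6 + x) = 2.
Multiply by 6: 2·(2E) − 3·(2E) + 6·(6 + x) = 12, i.e. 36 + 6x − (30 + 3x) = 12.
Collecting terms: 3x + 6 = 12, so 3x = 6, so x = 2.
Then 2E = 30 + 3·2 = 36, so E = 18, V = 2E/3 = 12, F = 6 + 2 = 8.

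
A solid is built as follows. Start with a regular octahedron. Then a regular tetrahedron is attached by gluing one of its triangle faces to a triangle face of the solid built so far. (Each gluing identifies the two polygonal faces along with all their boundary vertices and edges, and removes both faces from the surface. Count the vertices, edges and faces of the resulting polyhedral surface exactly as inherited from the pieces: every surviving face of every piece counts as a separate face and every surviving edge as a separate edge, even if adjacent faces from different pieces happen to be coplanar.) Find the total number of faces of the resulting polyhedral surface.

A regular octahedron: V=6, E=12, F=8.
Attach a regular tetrahedron (V=4, E=6, F=4) along a 3-gon: merge 3 vertices and 3 edges, delete both glued faces → V=7, E=15, F=10.
Check: V − E + F = 7 − 15 + 10 = 2.

10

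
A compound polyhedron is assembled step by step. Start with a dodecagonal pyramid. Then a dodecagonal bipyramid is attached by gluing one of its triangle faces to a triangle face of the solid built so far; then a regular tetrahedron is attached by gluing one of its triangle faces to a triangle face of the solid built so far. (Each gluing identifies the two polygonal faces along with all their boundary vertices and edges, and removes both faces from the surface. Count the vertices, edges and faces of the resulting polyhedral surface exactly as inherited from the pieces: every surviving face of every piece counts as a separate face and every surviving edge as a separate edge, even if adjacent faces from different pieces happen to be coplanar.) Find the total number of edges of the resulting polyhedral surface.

A dodecagonal pyramid: V=13, E=24, F=13.
Attach a dodecagonal bipyramid (V=14, E=36, F=24) along a 3-gon: merge 3 vertices and 3 edges, delete both glued faces → V=24, E=57, F=35.
Attach a regular tetrahedron (V=4, E=6, F=4) along a 3-gon: merge 3 vertices and 3 edges, delete both glued faces → V=25, E=60, F=37.
Check: V − E + F = 25 − 60 + 37 = 2.

60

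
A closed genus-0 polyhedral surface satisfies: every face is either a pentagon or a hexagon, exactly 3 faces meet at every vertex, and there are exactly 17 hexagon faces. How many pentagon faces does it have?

Let x be the number of pentagons; then F = 17 + x.
Edge–face incidences: 2E = 6·17 + 5·x = 102 + 5x.
Every vertex has degree 3, so 3V = 2E.
Euler: V − E + F = 2 ⇒ (2E)/3 − E + (17 + x) = 2.
Multiply by 6: 2·(2E) − 3·(2E) + 6·(17 + x) = 12, i.e. 102 + 6x − (102 + 5x) = 12.
Collecting terms: x = 12.
Then 2E = 102 + 5·12 = 162, so E = 81, V = 2E/3 = 54, F = 17 + 12 = 29.

12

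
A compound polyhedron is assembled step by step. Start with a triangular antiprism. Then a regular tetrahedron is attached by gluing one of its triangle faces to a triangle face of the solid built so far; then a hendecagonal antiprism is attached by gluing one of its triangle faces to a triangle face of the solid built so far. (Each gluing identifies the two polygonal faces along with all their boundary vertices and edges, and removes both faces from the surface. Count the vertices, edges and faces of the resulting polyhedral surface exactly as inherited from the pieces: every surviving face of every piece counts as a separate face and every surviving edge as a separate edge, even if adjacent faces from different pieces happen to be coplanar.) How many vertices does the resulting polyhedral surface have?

26

A triangular antiprism: V=6, E=12, F=8.
Attach a regular tetrahedron (V=4, E=6, F=4) along a 3-gon: merge 3 vertices and 3 edges, delete both glued faces → V=7, E=15, F=10.
Attach a hendecagonal antiprism (V=22, E=44, F=24) along a 3-gon: merge 3 vertices and 3 edges, delete both glued faces → V=26, E=56, F=32.
Check: V − E + F = 26 − 56 + 32 = 2.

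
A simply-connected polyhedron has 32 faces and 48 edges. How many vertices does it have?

18

Here V − E + F = 2.
V = 2 + E − F = 2 + 48 − 32 = 18.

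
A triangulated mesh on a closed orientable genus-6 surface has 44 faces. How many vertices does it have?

12

χ = 2 − 2·6 = -10, and every face is a triangle so 3F = 2E.
E = 3·44/2 = 66. Then V = -10 + E − F = -10 + 66 − 44 = 12.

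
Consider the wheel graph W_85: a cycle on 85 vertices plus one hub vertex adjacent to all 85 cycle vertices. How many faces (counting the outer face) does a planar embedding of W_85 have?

W_85 has V = 85 + 1 = 86 vertices and E = 2·85 = 170 edges.
By Euler's formula F = 2 − V + E = 2 − 86 + 170 = 86.

86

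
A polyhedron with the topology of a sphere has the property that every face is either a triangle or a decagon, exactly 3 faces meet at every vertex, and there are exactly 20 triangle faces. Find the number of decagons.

Let x be the number of decagons; then F = 20 + x.
Edge–face incidences: 2E = 3·20 + 10·x = 60 + 10x.
Every vertex has degree 3, so 3V = 2E.
Euler: V − E + F = 2 ⇒ (2E)/3 − E + (20 + x) = 2.
Multiply by 6: 2·(2E) − 3·(2E) + 6·(20 + x) = 12, i.e. 120 + 6x − (60 + 10x) = 12.
Collecting terms: −4x + 60 = 12, so −4x = −48, so x = 12.
Then 2E = 60 + 10·12 = 180, so E = 90, V = 2E/3 = 60, F = 20 + 12 = 32.

12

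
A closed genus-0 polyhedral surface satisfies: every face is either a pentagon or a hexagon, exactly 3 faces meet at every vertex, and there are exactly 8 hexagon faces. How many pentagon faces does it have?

12

Let x be the number of pentagons; then F = 8 + x.
Edge–face incidences: 2E = 6·8 + 5·x = 48 + 5x.
Every vertex has degree 3, so 3V = 2E.
Euler: V − E + F = 2 ⇒ (2E)/3 − E + (8 + x) = 2.
Multiply by 6: 2·(2E) − 3·(2E) + 6·(8 + x) = 12, i.e. 48 + 6x − (48 + 5x) = 12.
Collecting terms: x = 12.
Then 2E = 48 + 5·12 = 108, so E = 54, V = 2E/3 = 36, F = 8 + 12 = 20.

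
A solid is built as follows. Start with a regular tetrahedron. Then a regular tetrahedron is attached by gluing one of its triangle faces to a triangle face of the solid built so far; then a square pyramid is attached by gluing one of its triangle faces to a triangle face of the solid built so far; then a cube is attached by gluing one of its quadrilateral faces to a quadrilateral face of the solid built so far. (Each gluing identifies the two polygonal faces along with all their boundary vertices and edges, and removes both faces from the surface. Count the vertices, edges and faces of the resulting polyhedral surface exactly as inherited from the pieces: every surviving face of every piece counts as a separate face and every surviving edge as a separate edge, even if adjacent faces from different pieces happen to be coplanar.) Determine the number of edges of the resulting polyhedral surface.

22

A regular tetrahedron: V=4, E=6, F=4.
Attach a regular tetrahedron (V=4, E=6, F=4) along a 3-gon: merge 3 vertices and 3 edges, delete both glued faces → V=5, E=9, F=6.
Attach a square pyramid (V=5, E=8, F=5) along a 3-gon: merge 3 vertices and 3 edges, delete both glued faces → V=7, E=14, F=9.
Attach a cube (V=8, E=12, F=6) along a 4-gon: merge 4 vertices and 4 edges, delete both glued faces → V=11, E=22, F=13.
Check: V − E + F = 11 − 22 + 13 = 2.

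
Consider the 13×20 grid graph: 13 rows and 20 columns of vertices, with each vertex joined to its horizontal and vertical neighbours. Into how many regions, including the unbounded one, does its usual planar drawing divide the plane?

229

The grid has V = 13·20 = 260 vertices and E = 13·19 + 20·12 = 487 edges.
F = 2 − V + E = 2 − 260 + 487 = 229.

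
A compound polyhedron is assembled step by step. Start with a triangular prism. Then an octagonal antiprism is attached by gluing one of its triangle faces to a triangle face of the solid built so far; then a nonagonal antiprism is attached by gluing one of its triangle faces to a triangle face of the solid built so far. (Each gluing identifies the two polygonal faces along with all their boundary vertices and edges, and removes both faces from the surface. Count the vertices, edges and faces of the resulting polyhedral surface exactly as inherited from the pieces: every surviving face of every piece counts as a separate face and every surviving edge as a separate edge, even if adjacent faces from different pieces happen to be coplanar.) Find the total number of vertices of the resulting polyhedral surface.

A triangular prism: V=6, E=9, F=5.
Attach an octagonal antiprism (V=16, E=32, F=18) along a 3-gon: merge 3 vertices and 3 edges, delete both glued faces → V=19, E=38, F=21.
Attach a nonagonal antiprism (V=18, E=36, F=20) along a 3-gon: merge 3 vertices and 3 edges, delete both glued faces → V=34, E=71, F=39.
Check: V − E + F = 34 − 71 + 39 = 2.

34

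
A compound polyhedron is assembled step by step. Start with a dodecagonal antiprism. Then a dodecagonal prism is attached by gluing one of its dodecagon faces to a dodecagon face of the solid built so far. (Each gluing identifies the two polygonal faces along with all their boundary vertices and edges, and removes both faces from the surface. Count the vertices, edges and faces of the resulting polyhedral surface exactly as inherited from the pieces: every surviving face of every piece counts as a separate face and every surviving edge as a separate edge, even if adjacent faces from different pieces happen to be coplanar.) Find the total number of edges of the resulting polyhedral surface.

72

A dodecagonal antiprism: V=24, E=48, F=26.
Attach a dodecagonal prism (V=24, E=36, F=14) along a 12-gon: merge 12 vertices and 12 edges, delete both glued faces → V=36, E=72, F=38.
Check: V − E + F = 36 − 72 + 38 = 2.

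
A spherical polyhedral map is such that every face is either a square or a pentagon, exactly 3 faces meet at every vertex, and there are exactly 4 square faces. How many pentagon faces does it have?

Let x be the number of pentagons; then F = 4 + x.
Edge–face incidences: 2E = 4·4 + 5·x = 16 + 5x.
Every vertex has degree 3, so 3V = 2E.
Euler: V − E + F = 2 ⇒ (2E)/3 − E + (4 + x) = 2.
Multiply by 6: 2·(2E) − 3·(2E) + 6·(4 + x) = 12, i.e. 24 + 6x − (16 + 5x) = 12.
Collecting terms: x + 8 = 12, so x = 4.
Then 2E = 16 + 5·4 = 36, so E = 18, V = 2E/3 = 12, F = 4 + 4 = 8.

4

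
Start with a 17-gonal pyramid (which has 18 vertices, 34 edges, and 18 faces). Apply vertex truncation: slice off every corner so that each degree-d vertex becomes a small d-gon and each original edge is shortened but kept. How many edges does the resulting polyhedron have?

Truncation replaces each original edge-end by a new vertex, so V′ = 2E = 68.
Each original edge survives, and each old vertex of degree d contributes d new edges; summing degrees gives Σd = 2E, so E′ = E + 2E = 3E = 102.
Each original face survives and each original vertex becomes one new face: F′ = F + V = 36.

102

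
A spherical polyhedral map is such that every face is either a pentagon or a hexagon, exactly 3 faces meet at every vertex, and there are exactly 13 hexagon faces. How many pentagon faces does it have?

12

Let x be the number of pentagons; then F = 13 + x.
Edge–face incidences: 2E = 6·13 + 5·x = 78 + 5x.
Every vertex has degree 3, so 3V = 2E.
Euler: V − E + F = 2 ⇒ (2E)/3 − E + (13 + x) = 2.
Multiply by 6: 2·(2E) − 3·(2E) + 6·(13 + x) = 12, i.e. 78 + 6x − (78 + 5x) = 12.
Collecting terms: x = 12.
Then 2E = 78 + 5·12 = 138, so E = 69, V = 2E/3 = 46, F = 13 + 12 = 25.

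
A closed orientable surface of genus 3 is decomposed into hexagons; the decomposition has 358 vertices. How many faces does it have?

χ = 2 − 2·3 = -4, and every face is a hexagon so 6F = 2E.
V − E + F = -4 with E = 6F/2 gives 358 − (6/2 − 1)·F = -4, so F = 181 and E = 543.

181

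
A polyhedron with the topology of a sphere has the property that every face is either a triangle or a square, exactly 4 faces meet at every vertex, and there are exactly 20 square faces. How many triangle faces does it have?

Let x be the number of triangles; then F = 20 + x.
Edge–face incidences: 2E = 4·20 + 3·x = 80 + 3x.
Every vertex has degree 4, so 4V = 2E.
Euler: V − E + F = 2 ⇒ (2E)/4 − E + (20 + x) = 2.
Multiply by 8: 2·(2E) − 4·(2E) + 8·(20 + x) = 16, i.e. 160 + 8x − 2·(80 + 3x) = 16.
Collecting terms: 2x = 16, so x = 8.
Then 2E = 80 + 3·8 = 104, so E = 52, V = 2E/4 = 26, F = 20 + 8 = 28.

8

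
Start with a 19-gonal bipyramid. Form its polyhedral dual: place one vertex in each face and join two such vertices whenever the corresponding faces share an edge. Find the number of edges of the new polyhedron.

57

The base solid has V = 21, E = 57, F = 38.
The dual swaps V and F and preserves E: V′ = F = 38, E′ = E = 57, F′ = V = 21.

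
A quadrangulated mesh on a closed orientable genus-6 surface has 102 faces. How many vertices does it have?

χ = 2 − 2·6 = -10, and every face is a square so 4F = 2E.
E = 4·102/2 = 204. Then V = -10 + E − F = -10 + 204 − 102 = 92.

92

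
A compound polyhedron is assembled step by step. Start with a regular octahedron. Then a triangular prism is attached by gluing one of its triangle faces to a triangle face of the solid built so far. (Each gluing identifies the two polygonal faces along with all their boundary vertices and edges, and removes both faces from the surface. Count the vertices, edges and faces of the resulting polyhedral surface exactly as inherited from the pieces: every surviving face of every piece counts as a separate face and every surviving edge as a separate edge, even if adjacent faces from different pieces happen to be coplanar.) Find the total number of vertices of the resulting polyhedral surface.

9

A regular octahedron: V=6, E=12, F=8.
Attach a triangular prism (V=6, E=9, F=5) along a 3-gon: merge 3 vertices and 3 edges, delete both glued faces → V=9, E=18, F=11.
Check: V − E + F = 9 − 18 + 11 = 2.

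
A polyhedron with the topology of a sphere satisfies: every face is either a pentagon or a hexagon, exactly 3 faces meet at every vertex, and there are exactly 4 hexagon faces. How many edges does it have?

Let x be the number of pentagons; then F = 4 + x.
Edge–face incidences: 2E = 6·4 + 5·x = 24 + 5x.
Every vertex has degree 3, so 3V = 2E.
Euler: V − E + F = 2 ⇒ (2E)/3 − E + (4 + x) = 2.
Multiply by 6: 2·(2E) − 3·(2E) + 6·(4 + x) = 12, i.e. 24 + 6x − (24 + 5x) = 12.
Collecting terms: x = 12.
Then 2E = 24 + 5·12 = 84, so E = 42, V = 2E/3 = 28, F = 4 + 12 = 16.

42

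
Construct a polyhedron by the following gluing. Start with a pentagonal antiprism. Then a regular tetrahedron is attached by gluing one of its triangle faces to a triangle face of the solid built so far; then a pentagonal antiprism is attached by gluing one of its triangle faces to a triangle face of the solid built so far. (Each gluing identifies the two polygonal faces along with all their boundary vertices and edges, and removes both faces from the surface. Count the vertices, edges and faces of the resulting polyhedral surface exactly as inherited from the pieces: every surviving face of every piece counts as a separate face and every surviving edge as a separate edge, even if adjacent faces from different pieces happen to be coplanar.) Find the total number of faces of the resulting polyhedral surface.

A pentagonal antiprism: V=10, E=20, F=12.
Attach a regular tetrahedron (V=4, E=6, F=4) along a 3-gon: merge 3 vertices and 3 edges, delete both glued faces → V=11, E=23, F=14.
Attach a pentagonal antiprism (V=10, E=20, F=12) along a 3-gon: merge 3 vertices and 3 edges, delete both glued faces → V=18, E=40, F=24.
Check: V − E + F = 18 − 40 + 24 = 2.

24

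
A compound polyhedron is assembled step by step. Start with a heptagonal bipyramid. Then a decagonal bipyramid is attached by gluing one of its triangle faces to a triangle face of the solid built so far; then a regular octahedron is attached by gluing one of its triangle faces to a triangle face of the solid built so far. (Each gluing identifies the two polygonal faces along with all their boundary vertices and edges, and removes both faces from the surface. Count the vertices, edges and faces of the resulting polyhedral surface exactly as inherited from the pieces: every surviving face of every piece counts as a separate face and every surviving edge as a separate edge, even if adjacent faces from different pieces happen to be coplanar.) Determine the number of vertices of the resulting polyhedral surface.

21

A heptagonal bipyramid: V=9, E=21, F=14.
Attach a decagonal bipyramid (V=12, E=30, F=20) along a 3-gon: merge 3 vertices and 3 edges, delete both glued faces → V=18, E=48, F=32.
Attach a regular octahedron (V=6, E=12, F=8) along a 3-gon: merge 3 vertices and 3 edges, delete both glued faces → V=21, E=57, F=38.
Check: V − E + F = 21 − 57 + 38 = 2.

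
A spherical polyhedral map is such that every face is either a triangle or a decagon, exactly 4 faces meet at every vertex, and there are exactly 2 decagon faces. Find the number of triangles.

20

Let x be the number of triangles; then F = 2 + x.
Edge–face incidences: 2E = 10·2 + 3·x = 20 + 3x.
Every vertex has degree 4, so 4V = 2E.
Euler: V − E + F = 2 ⇒ (2E)/4 − E + (2 + x) = 2.
Multiply by 8: 2·(2E) − 4·(2E) + 8·(2 + x) = 16, i.e. 16 + 8x − 2·(20 + 3x) = 16.
Collecting terms: 2x − 24 = 16, so 2x = 40, so x = 20.
Then 2E = 20 + 3·20 = 80, so E = 40, V = 2E/4 = 20, F = 2 + 20 = 22.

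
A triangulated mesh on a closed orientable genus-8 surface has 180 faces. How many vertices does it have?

χ = 2 − 2·8 = -14, and every face is a triangle so 3F = 2E.
E = 3·180/2 = 270. Then V = -14 + E − F = -14 + 270 − 180 = 76.

76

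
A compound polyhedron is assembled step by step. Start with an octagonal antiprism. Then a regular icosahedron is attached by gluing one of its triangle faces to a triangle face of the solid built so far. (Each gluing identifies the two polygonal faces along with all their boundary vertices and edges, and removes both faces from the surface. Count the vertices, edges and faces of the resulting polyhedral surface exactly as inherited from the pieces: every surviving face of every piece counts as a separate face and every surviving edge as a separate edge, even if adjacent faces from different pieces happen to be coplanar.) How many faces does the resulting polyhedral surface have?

36

An octagonal antiprism: V=16, E=32, F=18.
Attach a regular icosahedron (V=12, E=30, F=20) along a 3-gon: merge 3 vertices and 3 edges, delete both glued faces → V=25, E=59, F=36.
Check: V − E + F = 25 − 59 + 36 = 2.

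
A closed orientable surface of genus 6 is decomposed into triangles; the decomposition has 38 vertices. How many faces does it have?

96

χ = 2 − 2·6 = -10, and every face is a triangle so 3F = 2E.
V − E + F = -10 with E = 3F/2 gives 38 − (3/2 − 1)·F = -10, so F = 96 and E = 144.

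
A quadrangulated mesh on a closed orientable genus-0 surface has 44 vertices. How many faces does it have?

42

χ = 2 − 2·0 = 2, and every face is a square so 4F = 2E.
V − E + F = 2 with E = 4F/2 gives 44 − (4/2 − 1)·F = 2, so F = 42 and E = 84.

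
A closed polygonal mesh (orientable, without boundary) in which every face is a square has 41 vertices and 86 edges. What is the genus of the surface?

Every face is a square and each edge borders two faces, so 4F = 2·86, giving F = 43.
χ = V − E + F = 41 − 86 + 43 = -2.
For a closed orientable surface χ = 2 − 2g, so g = (2 − (-2))/2 = 2.

2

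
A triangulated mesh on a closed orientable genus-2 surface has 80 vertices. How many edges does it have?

χ = 2 − 2·2 = -2, and every face is a triangle so 3F = 2E.
V − E + F = -2 with E = 3F/2 gives 80 − (3/2 − 1)·F = -2, so F = 164 and E = 246.

246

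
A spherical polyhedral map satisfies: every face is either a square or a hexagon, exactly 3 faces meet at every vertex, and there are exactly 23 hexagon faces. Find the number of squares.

Let x be the number of squares; then F = 23 + x.
Edge–face incidences: 2E = 6·23 + 4·x = 138 + 4x.
Every vertex has degree 3, so 3V = 2E.
Euler: V − E + F = 2 ⇒ (2E)/3 − E + (23 + x) = 2.
Multiply by 6: 2·(2E) − 3·(2E) + 6·(23 + x) = 12, i.e. 138 + 6x − (138 + 4x) = 12.
Collecting terms: 2x = 12, so x = 6.
Then 2E = 138 + 4·6 = 162, so E = 81, V = 2E/3 = 54, F = 23 + 6 = 29.

6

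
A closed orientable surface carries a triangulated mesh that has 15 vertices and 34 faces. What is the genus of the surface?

Every face is a triangle, so 2E = 3·34 = 102, giving E = 51.
χ = V − E + F = 15 − 51 + 34 = -2.
For a closed orientable surface χ = 2 − 2g, so g = (2 − (-2))/2 = 2.

2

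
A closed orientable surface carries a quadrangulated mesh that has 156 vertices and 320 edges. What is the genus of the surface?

3

Every face is a square and each edge borders two faces, so 4F = 2·320, giving F = 160.
χ = V − E + F = 156 − 320 + 160 = -4.
For a closed orientable surface χ = 2 − 2g, so g = (2 − (-4))/2 = 3.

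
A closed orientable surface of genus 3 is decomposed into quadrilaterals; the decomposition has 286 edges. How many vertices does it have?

139

χ = 2 − 2·3 = -4, and every face is a square so 4F = 2E.
F = 2E/4 = 143. Then V = -4 + E − F = -4 + 286 − 143 = 139.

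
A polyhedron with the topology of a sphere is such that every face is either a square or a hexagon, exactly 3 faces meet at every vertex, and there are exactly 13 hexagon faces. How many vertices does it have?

34

Let x be the number of squares; then F = 13 + x.
Edge–face incidences: 2E = 6·13 + 4·x = 78 + 4x.
Every vertex has degree 3, so 3V = 2E.
Euler: V − E + F = 2 ⇒ (2E)/3 − E + (13 + x) = 2.
Multiply by 6: 2·(2E) − 3·(2E) + 6·(13 + x) = 12, i.e. 78 + 6x − (78 + 4x) = 12.
Collecting terms: 2x = 12, so x = 6.
Then 2E = 78 + 4·6 = 102, so E = 51, V = 2E/3 = 34, F = 13 + 6 = 19.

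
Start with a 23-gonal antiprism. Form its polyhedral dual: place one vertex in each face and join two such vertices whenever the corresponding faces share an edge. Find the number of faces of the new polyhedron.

The base solid has V = 46, E = 92, F = 48.
The dual swaps V and F and preserves E: V′ = F = 48, E′ = E = 92, F′ = V = 46.

46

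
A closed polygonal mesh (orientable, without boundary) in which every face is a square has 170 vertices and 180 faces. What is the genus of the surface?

Every face is a square, so 2E = 4·180 = 720, giving E = 360.
χ = V − E + F = 170 − 360 + 180 = -10.
For a closed orientable surface χ = 2 − 2g, so g = (2 − (-10))/2 = 6.

6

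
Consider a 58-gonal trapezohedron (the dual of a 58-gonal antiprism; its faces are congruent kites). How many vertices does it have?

118

The n-trapezohedron (dual of the n-antiprism) has V = 2·58 + 2 = 118, E = 4·58 = 232, F = 2·58 = 116.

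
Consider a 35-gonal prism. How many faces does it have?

A prism on an n-gon has two n-gon bases and n rectangular sides: V = 2·35 = 70, E = 3·35 = 105, F = 35 + 2 = 37.
Check: V − E + F = 70 − 105 + 37 = 2.

37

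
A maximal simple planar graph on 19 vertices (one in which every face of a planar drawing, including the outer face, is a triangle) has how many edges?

In a plane triangulation 3F = 2E and V − E + F = 2, so E = 3V − 6 = 3·19 − 6 = 51.

51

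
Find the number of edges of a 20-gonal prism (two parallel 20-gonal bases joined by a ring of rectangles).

60

A prism on an n-gon has two n-gon bases and n rectangular sides: V = 2·20 = 40, E = 3·20 = 60, F = 20 + 2 = 22.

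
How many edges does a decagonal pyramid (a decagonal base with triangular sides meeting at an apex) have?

20

A pyramid on an n-gon base has one n-gon and n triangles: V = 10 + 1 = 11, E = 2·10 = 20, F = 10 + 1 = 11.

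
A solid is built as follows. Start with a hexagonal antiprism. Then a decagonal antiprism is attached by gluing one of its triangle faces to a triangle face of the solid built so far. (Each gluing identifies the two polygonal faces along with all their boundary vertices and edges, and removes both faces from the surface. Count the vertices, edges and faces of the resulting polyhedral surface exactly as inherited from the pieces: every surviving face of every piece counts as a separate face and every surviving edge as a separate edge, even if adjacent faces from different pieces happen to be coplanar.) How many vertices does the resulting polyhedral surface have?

29

A hexagonal antiprism: V=12, E=24, F=14.
Attach a decagonal antiprism (V=20, E=40, F=22) along a 3-gon: merge 3 vertices and 3 edges, delete both glued faces → V=29, E=61, F=34.
Check: V − E + F = 29 − 61 + 34 = 2.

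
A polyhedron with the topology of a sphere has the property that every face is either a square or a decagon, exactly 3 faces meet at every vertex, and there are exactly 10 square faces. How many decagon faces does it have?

2

Let x be the number of decagons; then F = 10 + x.
Edge–face incidences: 2E = 4·10 + 10·x = 40 + 10x.
Every vertex has degree 3, so 3V = 2E.
Euler: V − E + F = 2 ⇒ (2E)/3 − E + (10 + x) = 2.
Multiply by 6: 2·(2E) − 3·(2E) + 6·(10 + x) = 12, i.e. 60 + 6x − (40 + 10x) = 12.
Collecting terms: −4x + 20 = 12, so −4x = −8, so x = 2.
Then 2E = 40 + 10·2 = 60, so E = 30, V = 2E/3 = 20, F = 10 + 2 = 12.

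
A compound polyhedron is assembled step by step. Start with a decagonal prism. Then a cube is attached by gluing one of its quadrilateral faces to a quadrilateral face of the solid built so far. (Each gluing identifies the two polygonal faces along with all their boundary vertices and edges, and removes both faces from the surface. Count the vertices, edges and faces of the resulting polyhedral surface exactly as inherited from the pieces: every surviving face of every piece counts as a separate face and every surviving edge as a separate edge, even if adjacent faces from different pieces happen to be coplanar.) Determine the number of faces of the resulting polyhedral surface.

16

A decagonal prism: V=20, E=30, F=12.
Attach a cube (V=8, E=12, F=6) along a 4-gon: merge 4 vertices and 4 edges, delete both glued faces → V=24, E=38, F=16.
Check: V − E + F = 24 − 38 + 16 = 2.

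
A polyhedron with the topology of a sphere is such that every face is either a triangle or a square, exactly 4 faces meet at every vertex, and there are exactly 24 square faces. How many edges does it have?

Let x be the number of triangles; then F = 24 + x.
Edge–face incidences: 2E = 4·24 + 3·x = 96 + 3x.
Every vertex has degree 4, so 4V = 2E.
Euler: V − E + F = 2 ⇒ (2E)/4 − E + (24 + x) = 2.
Multiply by 8: 2·(2E) − 4·(2E) + 8·(24 + x) = 16, i.e. 192 + 8x − 2·(96 + 3x) = 16.
Collecting terms: 2x = 16, so x = 8.
Then 2E = 96 + 3·8 = 120, so E = 60, V = 2E/4 = 30, F = 24 + 8 = 32.

60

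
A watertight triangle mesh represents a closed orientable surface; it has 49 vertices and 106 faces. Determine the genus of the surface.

3

Every face is a triangle, so 2E = 3·106 = 318, giving E = 159.
χ = V − E + F = 49 − 159 + 106 = -4.
For a closed orientable surface χ = 2 − 2g, so g = (2 − (-4))/2 = 3.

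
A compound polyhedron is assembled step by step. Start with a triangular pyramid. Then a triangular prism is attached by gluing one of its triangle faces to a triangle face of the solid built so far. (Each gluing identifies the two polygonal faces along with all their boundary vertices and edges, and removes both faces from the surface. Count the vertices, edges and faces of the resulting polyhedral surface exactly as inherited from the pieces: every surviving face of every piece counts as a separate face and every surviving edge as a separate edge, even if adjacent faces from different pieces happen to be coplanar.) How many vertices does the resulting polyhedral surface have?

A triangular pyramid: V=4, E=6, F=4.
Attach a triangular prism (V=6, E=9, F=5) along a 3-gon: merge 3 vertices and 3 edges, delete both glued faces → V=7, E=12, F=7.
Check: V − E + F = 7 − 12 + 7 = 2.

7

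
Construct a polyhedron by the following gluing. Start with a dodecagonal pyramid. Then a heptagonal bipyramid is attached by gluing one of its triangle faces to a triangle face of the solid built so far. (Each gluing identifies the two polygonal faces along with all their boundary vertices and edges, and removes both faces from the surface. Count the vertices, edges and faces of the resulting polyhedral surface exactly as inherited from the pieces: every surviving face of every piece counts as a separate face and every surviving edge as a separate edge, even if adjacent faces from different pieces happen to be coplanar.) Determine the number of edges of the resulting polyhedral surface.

A dodecagonal pyramid: V=13, E=24, F=13.
Attach a heptagonal bipyramid (V=9, E=21, F=14) along a 3-gon: merge 3 vertices and 3 edges, delete both glued faces → V=19, E=42, F=25.
Check: V − E + F = 19 − 42 + 25 = 2.

42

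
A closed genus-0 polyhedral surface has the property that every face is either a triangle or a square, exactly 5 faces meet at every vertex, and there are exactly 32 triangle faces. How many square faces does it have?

Let x be the number of squares; then F = 32 + x.
Edge–face incidences: 2E = 3·32 + 4·x = 96 + 4x.
Every vertex has degree 5, so 5V = 2E.
Euler: V − E + F = 2 ⇒ (2E)/5 − E + (32 + x) = 2.
Multiply by 10: 2·(2E) − 5·(2E) + 10·(32 + x) = 20, i.e. 320 + 10x − 3·(96 + 4x) = 20.
Collecting terms: −2x + 32 = 20, so −2x = −12, so x = 6.
Then 2E = 96 + 4·6 = 120, so E = 60, V = 2E/5 = 24, F = 32 + 6 = 38.

6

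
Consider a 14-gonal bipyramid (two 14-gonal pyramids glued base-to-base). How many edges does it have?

A bipyramid over an n-gon has 2n triangular faces and n + 2 vertices: V = 14 + 2 = 16, E = 3·14 = 42, F = 2·14 = 28.
Check: V − E + F = 16 − 42 + 28 = 2.

42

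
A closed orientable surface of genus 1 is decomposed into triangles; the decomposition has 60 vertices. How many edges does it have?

χ = 2 − 2·1 = 0, and every face is a triangle so 3F = 2E.
V − E + F = 0 with E = 3F/2 gives 60 − (3/2 − 1)·F = 0, so F = 120 and E = 180.

180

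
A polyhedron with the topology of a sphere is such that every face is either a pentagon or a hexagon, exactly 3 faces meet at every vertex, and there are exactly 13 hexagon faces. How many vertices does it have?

46

Let x be the number of pentagons; then F = 13 + x.
Edge–face incidences: 2E = 6·13 + 5·x = 78 + 5x.
Every vertex has degree 3, so 3V = 2E.
Euler: V − E + F = 2 ⇒ (2E)/3 − E + (13 + x) = 2.
Multiply by 6: 2·(2E) − 3·(2E) + 6·(13 + x) = 12, i.e. 78 + 6x − (78 + 5x) = 12.
Collecting terms: x = 12.
Then 2E = 78 + 5·12 = 138, so E = 69, V = 2E/3 = 46, F = 13 + 12 = 25.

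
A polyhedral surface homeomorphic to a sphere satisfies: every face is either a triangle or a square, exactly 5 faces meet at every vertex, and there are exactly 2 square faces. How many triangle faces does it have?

24

Let x be the number of triangles; then F = 2 + x.
Edge–face incidences: 2E = 4·2 + 3·x = 8 + 3x.
Every vertex has degree 5, so 5V = 2E.
Euler: V − E + F = 2 ⇒ (2E)/5 − E + (2 + x) = 2.
Multiply by 10: 2·(2E) − 5·(2E) + 10·(2 + x) = 20, i.e. 20 + 10x − 3·(8 + 3x) = 20.
Collecting terms: x − 4 = 20, so x = 24.
Then 2E = 8 + 3·24 = 80, so E = 40, V = 2E/5 = 16, F = 2 + 24 = 26.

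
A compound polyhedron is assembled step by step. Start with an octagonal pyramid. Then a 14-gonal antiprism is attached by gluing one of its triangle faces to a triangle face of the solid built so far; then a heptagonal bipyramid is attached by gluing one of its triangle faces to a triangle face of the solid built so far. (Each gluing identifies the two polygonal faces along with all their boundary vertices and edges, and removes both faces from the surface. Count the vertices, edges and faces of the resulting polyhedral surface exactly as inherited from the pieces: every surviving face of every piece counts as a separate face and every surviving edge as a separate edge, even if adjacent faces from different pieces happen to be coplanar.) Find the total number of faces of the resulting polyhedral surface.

An octagonal pyramid: V=9, E=16, F=9.
Attach a 14-gonal antiprism (V=28, E=56, F=30) along a 3-gon: merge 3 vertices and 3 edges, delete both glued faces → V=34, E=69, F=37.
Attach a heptagonal bipyramid (V=9, E=21, F=14) along a 3-gon: merge 3 vertices and 3 edges, delete both glued faces → V=40, E=87, F=49.
Check: V − E + F = 40 − 87 + 49 = 2.

49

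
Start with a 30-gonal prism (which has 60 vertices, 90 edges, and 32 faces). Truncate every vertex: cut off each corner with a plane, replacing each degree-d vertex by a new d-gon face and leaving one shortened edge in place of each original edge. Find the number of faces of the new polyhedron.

Truncation replaces each original edge-end by a new vertex, so V′ = 2E = 180.
Each original edge survives, and each old vertex of degree d contributes d new edges; summing degrees gives Σd = 2E, so E′ = E + 2E = 3E = 270.
Each original face survives and each original vertex becomes one new face: F′ = F + V = 92.

92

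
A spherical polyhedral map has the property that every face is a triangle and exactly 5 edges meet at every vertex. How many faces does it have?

20

Each face has 3 edges and each edge borders two faces, so 2E = 3F.
Each vertex has degree 5, so 5V = 2E and hence V = 3F/5.
Euler: V − E + F = 2 ⇒ (3F/5) − (3F/2) + F = 2.
Multiply by 10: (6 − 15 + 10)F = 20, i.e. 1F = 20.
So F = 20, E = 3·20/2 = 30, V = 3·20/5 = 12.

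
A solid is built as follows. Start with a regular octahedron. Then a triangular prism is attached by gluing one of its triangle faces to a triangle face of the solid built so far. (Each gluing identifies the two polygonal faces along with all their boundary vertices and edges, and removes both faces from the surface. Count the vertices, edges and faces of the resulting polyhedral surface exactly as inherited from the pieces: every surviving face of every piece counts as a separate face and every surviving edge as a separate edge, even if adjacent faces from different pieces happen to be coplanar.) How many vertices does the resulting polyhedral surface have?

A regular octahedron: V=6, E=12, F=8.
Attach a triangular prism (V=6, E=9, F=5) along a 3-gon: merge 3 vertices and 3 edges, delete both glued faces → V=9, E=18, F=11.
Check: V − E + F = 9 − 18 + 11 = 2.

9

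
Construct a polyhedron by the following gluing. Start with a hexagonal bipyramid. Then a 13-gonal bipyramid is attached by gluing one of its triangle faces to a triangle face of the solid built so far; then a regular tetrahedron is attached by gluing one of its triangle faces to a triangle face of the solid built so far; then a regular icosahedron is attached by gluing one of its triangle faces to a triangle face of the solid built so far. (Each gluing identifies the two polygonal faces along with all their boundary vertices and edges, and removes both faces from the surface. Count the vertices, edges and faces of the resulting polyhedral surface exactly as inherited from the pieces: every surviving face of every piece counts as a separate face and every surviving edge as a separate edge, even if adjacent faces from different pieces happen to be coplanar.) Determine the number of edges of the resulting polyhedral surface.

84

A hexagonal bipyramid: V=8, E=18, F=12.
Attach a 13-gonal bipyramid (V=15, E=39, F=26) along a 3-gon: merge 3 vertices and 3 edges, delete both glued faces → V=20, E=54, F=36.
Attach a regular tetrahedron (V=4, E=6, F=4) along a 3-gon: merge 3 vertices and 3 edges, delete both glued faces → V=21, E=57, F=38.
Attach a regular icosahedron (V=12, E=30, F=20) along a 3-gon: merge 3 vertices and 3 edges, delete both glued faces → V=30, E=84, F=56.
Check: V − E + F = 30 − 84 + 56 = 2.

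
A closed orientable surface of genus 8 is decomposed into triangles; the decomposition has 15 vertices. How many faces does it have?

χ = 2 − 2·8 = -14, and every face is a triangle so 3F = 2E.
V − E + F = -14 with E = 3F/2 gives 15 − (3/2 − 1)·F = -14, so F = 58 and E = 87.

58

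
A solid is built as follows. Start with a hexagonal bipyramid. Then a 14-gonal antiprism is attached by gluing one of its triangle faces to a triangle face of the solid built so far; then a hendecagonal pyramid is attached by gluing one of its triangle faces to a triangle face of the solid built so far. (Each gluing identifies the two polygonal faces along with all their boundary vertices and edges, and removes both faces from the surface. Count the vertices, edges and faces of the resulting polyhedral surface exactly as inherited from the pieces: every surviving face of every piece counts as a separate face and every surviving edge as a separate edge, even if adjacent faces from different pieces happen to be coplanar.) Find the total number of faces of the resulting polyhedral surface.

A hexagonal bipyramid: V=8, E=18, F=12.
Attach a 14-gonal antiprism (V=28, E=56, F=30) along a 3-gon: merge 3 vertices and 3 edges, delete both glued faces → V=33, E=71, F=40.
Attach a hendecagonal pyramid (V=12, E=22, F=12) along a 3-gon: merge 3 vertices and 3 edges, delete both glued faces → V=42, E=90, F=50.
Check: V − E + F = 42 − 90 + 50 = 2.

50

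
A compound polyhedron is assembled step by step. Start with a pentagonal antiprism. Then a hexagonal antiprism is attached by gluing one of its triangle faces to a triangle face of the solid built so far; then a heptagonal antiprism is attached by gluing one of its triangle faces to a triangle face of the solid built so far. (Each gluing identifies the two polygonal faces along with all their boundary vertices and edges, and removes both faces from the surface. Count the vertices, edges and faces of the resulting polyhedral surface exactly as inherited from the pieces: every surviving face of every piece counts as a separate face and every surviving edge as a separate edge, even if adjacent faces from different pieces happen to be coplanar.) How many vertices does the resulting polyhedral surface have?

30

A pentagonal antiprism: V=10, E=20, F=12.
Attach a hexagonal antiprism (V=12, E=24, F=14) along a 3-gon: merge 3 vertices and 3 edges, delete both glued faces → V=19, E=41, F=24.
Attach a heptagonal antiprism (V=14, E=28, F=16) along a 3-gon: merge 3 vertices and 3 edges, delete both glued faces → V=30, E=66, F=38.
Check: V − E + F = 30 − 66 + 38 = 2.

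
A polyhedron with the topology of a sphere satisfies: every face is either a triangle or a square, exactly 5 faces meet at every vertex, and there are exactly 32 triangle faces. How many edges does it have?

Let x be the number of squares; then F = 32 + x.
Edge–face incidences: 2E = 3·32 + 4·x = 96 + 4x.
Every vertex has degree 5, so 5V = 2E.
Euler: V − E + F = 2 ⇒ (2E)/5 − E + (32 + x) = 2.
Multiply by 10: 2·(2E) − 5·(2E) + 10·(32 + x) = 20, i.e. 320 + 10x − 3·(96 + 4x) = 20.
Collecting terms: −2x + 32 = 20, so −2x = −12, so x = 6.
Then 2E = 96 + 4·6 = 120, so E = 60, V = 2E/5 = 24, F = 32 + 6 = 38.

60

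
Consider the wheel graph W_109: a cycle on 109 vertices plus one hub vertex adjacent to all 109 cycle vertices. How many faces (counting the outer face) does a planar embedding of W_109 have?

110

W_109 has V = 109 + 1 = 110 vertices and E = 2·109 = 218 edges.
By Euler's formula F = 2 − V + E = 2 − 110 + 218 = 110.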